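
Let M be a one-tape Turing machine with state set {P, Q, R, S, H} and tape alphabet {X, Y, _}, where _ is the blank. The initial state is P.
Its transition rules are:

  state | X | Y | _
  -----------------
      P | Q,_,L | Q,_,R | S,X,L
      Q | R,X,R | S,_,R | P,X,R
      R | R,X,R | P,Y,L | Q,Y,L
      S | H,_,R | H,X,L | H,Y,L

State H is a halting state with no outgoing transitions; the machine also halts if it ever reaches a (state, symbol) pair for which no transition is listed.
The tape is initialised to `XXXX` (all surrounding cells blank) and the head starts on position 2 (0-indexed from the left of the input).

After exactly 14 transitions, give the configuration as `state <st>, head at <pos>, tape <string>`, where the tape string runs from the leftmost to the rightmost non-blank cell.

P | _XX[X]X   read X → write _, move L, go to Q
Q | _X[X]_X   read X → write X, move R, go to R
R | _XX[_]X   read _ → write Y, move L, go to Q
Q | _X[X]YX   read X → write X, move R, go to R
R | _XX[Y]X   read Y → write Y, move L, go to P
P | _X[X]YX   read X → write _, move L, go to Q
Q | _[X]_YX   read X → write X, move R, go to R
R | _X[_]YX   read _ → write Y, move L, go to Q
Q | _[X]YYX   read X → write X, move R, go to R
R | _X[Y]YX   read Y → write Y, move L, go to P
P | _[X]YYX   read X → write _, move L, go to Q
Q | [_]_YYX   read _ → write X, move R, go to P
P | X[_]YYX   read _ → write X, move L, go to S
S | [X]XYYX   read X → write _, move R, go to H
H | _[X]YYX
After 14 steps: state H, head at 0, tape XYYX.

state H, head at 0, tape XYYX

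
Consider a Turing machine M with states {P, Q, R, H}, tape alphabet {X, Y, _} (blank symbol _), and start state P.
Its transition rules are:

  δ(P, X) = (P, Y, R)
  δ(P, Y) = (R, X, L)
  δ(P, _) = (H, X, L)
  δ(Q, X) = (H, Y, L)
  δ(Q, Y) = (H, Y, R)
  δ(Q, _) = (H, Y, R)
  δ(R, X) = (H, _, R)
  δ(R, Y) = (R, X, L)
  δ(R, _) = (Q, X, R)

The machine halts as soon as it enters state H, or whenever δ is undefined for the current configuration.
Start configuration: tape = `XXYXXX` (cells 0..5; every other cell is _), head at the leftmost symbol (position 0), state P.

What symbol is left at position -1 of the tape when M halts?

X

P | _[X]XYXXX   read X → write Y, move R, go to P
P | _Y[X]YXXX   read X → write Y, move R, go to P
P | _YY[Y]XXX   read Y → write X, move L, go to R
R | _Y[Y]XXXX   read Y → write X, move L, go to R
R | _[Y]XXXXX   read Y → write X, move L, go to R
R | [_]XXXXXX   read _ → write X, move R, go to Q
Q | X[X]XXXXX   read X → write Y, move L, go to H
H | [X]YXXXXX
Cell -1 holds X when M halts.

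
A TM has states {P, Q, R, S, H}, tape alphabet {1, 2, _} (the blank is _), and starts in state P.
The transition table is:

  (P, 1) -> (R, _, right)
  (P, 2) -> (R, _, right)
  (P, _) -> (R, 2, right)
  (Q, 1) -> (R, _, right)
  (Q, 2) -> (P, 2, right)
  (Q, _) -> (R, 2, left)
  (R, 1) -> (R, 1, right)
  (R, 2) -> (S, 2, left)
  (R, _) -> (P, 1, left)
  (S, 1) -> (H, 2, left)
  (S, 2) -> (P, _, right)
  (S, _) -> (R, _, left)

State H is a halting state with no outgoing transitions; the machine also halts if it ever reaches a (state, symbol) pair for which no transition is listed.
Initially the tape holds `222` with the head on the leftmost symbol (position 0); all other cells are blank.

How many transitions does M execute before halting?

P | __[2]22   read 2 → write _, move right, go to R
R | ___[2]2   read 2 → write 2, move left, go to S
S | __[_]22   read _ → write _, move left, go to R
R | _[_]_22   read _ → write 1, move left, go to P
P | [_]1_22   read _ → write 2, move right, go to R
R | 2[1]_22   read 1 → write 1, move right, go to R
R | 21[_]22   read _ → write 1, move left, go to P
P | 2[1]122   read 1 → write _, move right, go to R
R | 2_[1]22   read 1 → write 1, move right, go to R
R | 2_1[2]2   read 2 → write 2, move left, go to S
S | 2_[1]22   read 1 → write 2, move left, go to H
H | 2[_]222
M halts after 11 transitions.

11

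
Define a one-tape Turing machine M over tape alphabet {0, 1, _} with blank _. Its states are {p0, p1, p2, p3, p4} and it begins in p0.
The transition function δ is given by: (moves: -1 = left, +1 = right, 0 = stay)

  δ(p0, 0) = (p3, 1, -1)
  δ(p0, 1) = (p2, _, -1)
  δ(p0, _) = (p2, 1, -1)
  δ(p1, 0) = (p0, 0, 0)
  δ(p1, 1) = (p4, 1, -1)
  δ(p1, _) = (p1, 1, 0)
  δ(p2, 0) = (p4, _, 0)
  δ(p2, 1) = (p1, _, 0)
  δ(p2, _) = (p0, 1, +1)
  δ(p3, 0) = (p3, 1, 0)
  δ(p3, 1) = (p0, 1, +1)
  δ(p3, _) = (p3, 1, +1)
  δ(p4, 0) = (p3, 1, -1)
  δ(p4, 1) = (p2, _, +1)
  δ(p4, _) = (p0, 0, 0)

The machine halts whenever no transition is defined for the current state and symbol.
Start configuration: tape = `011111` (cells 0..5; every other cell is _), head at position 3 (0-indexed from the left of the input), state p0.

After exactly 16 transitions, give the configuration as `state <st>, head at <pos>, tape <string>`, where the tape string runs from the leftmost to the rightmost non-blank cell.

p0 | _011[1]11   read 1 → write _, move -1, go to p2
p2 | _01[1]_11   read 1 → write _, move 0, go to p1
p1 | _01[_]_11   read _ → write 1, move 0, go to p1
p1 | _01[1]_11   read 1 → write 1, move -1, go to p4
p4 | _0[1]1_11   read 1 → write _, move +1, go to p2
p2 | _0_[1]_11   read 1 → write _, move 0, go to p1
p1 | _0_[_]_11   read _ → write 1, move 0, go to p1
p1 | _0_[1]_11   read 1 → write 1, move -1, go to p4
p4 | _0[_]1_11   read _ → write 0, move 0, go to p0
p0 | _0[0]1_11   read 0 → write 1, move -1, go to p3
p3 | _[0]11_11   read 0 → write 1, move 0, go to p3
p3 | _[1]11_11   read 1 → write 1, move +1, go to p0
p0 | _1[1]1_11   read 1 → write _, move -1, go to p2
p2 | _[1]_1_11   read 1 → write _, move 0, go to p1
p1 | _[_]_1_11   read _ → write 1, move 0, go to p1
p1 | _[1]_1_11   read 1 → write 1, move -1, go to p4
p4 | [_]1_1_11
After 16 steps: state p4, head at -1, tape 1_1_11.

state p4, head at -1, tape 1_1_11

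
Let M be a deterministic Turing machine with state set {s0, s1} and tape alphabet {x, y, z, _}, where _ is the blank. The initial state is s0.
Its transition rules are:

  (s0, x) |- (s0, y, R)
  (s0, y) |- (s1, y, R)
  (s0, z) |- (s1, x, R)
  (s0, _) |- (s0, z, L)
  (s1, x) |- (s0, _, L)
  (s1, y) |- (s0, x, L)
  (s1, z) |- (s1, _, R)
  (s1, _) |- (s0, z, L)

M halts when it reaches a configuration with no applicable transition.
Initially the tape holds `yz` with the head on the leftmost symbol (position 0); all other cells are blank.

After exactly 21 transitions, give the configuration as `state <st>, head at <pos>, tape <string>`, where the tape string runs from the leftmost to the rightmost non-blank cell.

state=s0 head=0 tape=[y]z___   (s0,y)→(s1,y,R)
state=s1 head=1 tape=y[z]___   (s1,z)→(s1,_,R)
state=s1 head=2 tape=y_[_]__   (s1,_)→(s0,z,L)
state=s0 head=1 tape=y[_]z__   (s0,_)→(s0,z,L)
state=s0 head=0 tape=[y]zz__   (s0,y)→(s1,y,R)
state=s1 head=1 tape=y[z]z__   (s1,z)→(s1,_,R)
state=s1 head=2 tape=y_[z]__   (s1,z)→(s1,_,R)
state=s1 head=3 tape=y__[_]_   (s1,_)→(s0,z,L)
state=s0 head=2 tape=y_[_]z_   (s0,_)→(s0,z,L)
state=s0 head=1 tape=y[_]zz_   (s0,_)→(s0,z,L)
state=s0 head=0 tape=[y]zzz_   (s0,y)→(s1,y,R)
state=s1 head=1 tape=y[z]zz_   (s1,z)→(s1,_,R)
state=s1 head=2 tape=y_[z]z_   (s1,z)→(s1,_,R)
state=s1 head=3 tape=y__[z]_   (s1,z)→(s1,_,R)
state=s1 head=4 tape=y___[_]   (s1,_)→(s0,z,L)
state=s0 head=3 tape=y__[_]z   (s0,_)→(s0,z,L)
state=s0 head=2 tape=y_[_]zz   (s0,_)→(s0,z,L)
state=s0 head=1 tape=y[_]zzz   (s0,_)→(s0,z,L)
state=s0 head=0 tape=[y]zzzz   (s0,y)→(s1,y,R)
state=s1 head=1 tape=y[z]zzz   (s1,z)→(s1,_,R)
state=s1 head=2 tape=y_[z]zz   (s1,z)→(s1,_,R)
state=s1 head=3 tape=y__[z]z
After 21 steps: state s1, head at 3, tape y__zz.

state s1, head at 3, tape y__zz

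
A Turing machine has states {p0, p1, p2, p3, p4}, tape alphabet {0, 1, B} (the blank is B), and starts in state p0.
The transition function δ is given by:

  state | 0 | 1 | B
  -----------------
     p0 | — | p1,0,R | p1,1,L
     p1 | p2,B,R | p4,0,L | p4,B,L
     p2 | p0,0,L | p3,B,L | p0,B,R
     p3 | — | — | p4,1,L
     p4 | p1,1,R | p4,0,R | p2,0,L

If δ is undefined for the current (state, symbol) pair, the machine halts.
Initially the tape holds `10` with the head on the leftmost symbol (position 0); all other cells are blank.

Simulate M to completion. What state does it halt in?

p0

p0 | BBBB[1]0BB   read 1 → write 0, move R, go to p1
p1 | BBBB0[0]BB   read 0 → write B, move R, go to p2
p2 | BBBB0B[B]B   read B → write B, move R, go to p0
p0 | BBBB0BB[B]   read B → write 1, move L, go to p1
p1 | BBBB0B[B]1   read B → write B, move L, go to p4
p4 | BBBB0[B]B1   read B → write 0, move L, go to p2
p2 | BBBB[0]0B1   read 0 → write 0, move L, go to p0
p0 | BBB[B]00B1   read B → write 1, move L, go to p1
p1 | BB[B]100B1   read B → write B, move L, go to p4
p4 | B[B]B100B1   read B → write 0, move L, go to p2
p2 | [B]0B100B1   read B → write B, move R, go to p0
p0 | B[0]B100B1
No transition is defined for (p0, 0); M halts in state p0.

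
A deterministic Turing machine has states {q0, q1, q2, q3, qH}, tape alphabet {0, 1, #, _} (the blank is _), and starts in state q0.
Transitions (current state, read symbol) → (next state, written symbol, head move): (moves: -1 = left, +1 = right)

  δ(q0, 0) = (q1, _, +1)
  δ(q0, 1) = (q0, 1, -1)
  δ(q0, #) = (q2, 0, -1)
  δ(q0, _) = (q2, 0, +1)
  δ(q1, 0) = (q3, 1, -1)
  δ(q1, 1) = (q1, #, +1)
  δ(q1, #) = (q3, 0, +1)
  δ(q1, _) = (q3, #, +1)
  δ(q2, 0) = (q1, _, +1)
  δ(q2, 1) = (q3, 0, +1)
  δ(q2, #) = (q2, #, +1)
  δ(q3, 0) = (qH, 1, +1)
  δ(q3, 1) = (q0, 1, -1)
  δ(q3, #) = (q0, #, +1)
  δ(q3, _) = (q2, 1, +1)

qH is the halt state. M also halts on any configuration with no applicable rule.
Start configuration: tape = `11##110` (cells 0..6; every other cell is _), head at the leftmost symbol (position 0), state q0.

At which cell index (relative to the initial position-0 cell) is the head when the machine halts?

9

state=q0 head=0 tape=_[1]1##110___   (q0,1)→(q0,1,-1)
state=q0 head=-1 tape=[_]11##110___   (q0,_)→(q2,0,+1)
state=q2 head=0 tape=0[1]1##110___   (q2,1)→(q3,0,+1)
state=q3 head=1 tape=00[1]##110___   (q3,1)→(q0,1,-1)
state=q0 head=0 tape=0[0]1##110___   (q0,0)→(q1,_,+1)
state=q1 head=1 tape=0_[1]##110___   (q1,1)→(q1,#,+1)
state=q1 head=2 tape=0_#[#]#110___   (q1,#)→(q3,0,+1)
state=q3 head=3 tape=0_#0[#]110___   (q3,#)→(q0,#,+1)
state=q0 head=4 tape=0_#0#[1]10___   (q0,1)→(q0,1,-1)
state=q0 head=3 tape=0_#0[#]110___   (q0,#)→(q2,0,-1)
state=q2 head=2 tape=0_#[0]0110___   (q2,0)→(q1,_,+1)
state=q1 head=3 tape=0_#_[0]110___   (q1,0)→(q3,1,-1)
state=q3 head=2 tape=0_#[_]1110___   (q3,_)→(q2,1,+1)
state=q2 head=3 tape=0_#1[1]110___   (q2,1)→(q3,0,+1)
state=q3 head=4 tape=0_#10[1]10___   (q3,1)→(q0,1,-1)
state=q0 head=3 tape=0_#1[0]110___   (q0,0)→(q1,_,+1)
state=q1 head=4 tape=0_#1_[1]10___   (q1,1)→(q1,#,+1)
state=q1 head=5 tape=0_#1_#[1]0___   (q1,1)→(q1,#,+1)
state=q1 head=6 tape=0_#1_##[0]___   (q1,0)→(q3,1,-1)
state=q3 head=5 tape=0_#1_#[#]1___   (q3,#)→(q0,#,+1)
state=q0 head=6 tape=0_#1_##[1]___   (q0,1)→(q0,1,-1)
state=q0 head=5 tape=0_#1_#[#]1___   (q0,#)→(q2,0,-1)
state=q2 head=4 tape=0_#1_[#]01___   (q2,#)→(q2,#,+1)
state=q2 head=5 tape=0_#1_#[0]1___   (q2,0)→(q1,_,+1)
state=q1 head=6 tape=0_#1_#_[1]___   (q1,1)→(q1,#,+1)
state=q1 head=7 tape=0_#1_#_#[_]__   (q1,_)→(q3,#,+1)
state=q3 head=8 tape=0_#1_#_##[_]_   (q3,_)→(q2,1,+1)
state=q2 head=9 tape=0_#1_#_##1[_]
At halt the head is at cell 9.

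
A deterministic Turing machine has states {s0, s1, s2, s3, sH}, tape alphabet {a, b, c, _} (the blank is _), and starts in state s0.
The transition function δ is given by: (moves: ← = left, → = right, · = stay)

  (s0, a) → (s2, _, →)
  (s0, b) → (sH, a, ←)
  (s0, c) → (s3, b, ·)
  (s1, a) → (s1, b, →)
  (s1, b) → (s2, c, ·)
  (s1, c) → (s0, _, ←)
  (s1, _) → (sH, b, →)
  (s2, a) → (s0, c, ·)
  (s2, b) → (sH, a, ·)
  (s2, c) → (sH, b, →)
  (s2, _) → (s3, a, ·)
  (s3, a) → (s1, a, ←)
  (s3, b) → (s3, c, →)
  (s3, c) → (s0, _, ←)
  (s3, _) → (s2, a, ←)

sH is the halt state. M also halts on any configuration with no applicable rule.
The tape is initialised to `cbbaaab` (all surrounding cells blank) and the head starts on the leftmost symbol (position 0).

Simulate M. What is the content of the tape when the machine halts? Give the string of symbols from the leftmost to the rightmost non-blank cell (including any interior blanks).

state=s0 head=0 tape=[c]bbaaab   (s0,c)→(s3,b,·)
state=s3 head=0 tape=[b]bbaaab   (s3,b)→(s3,c,→)
state=s3 head=1 tape=c[b]baaab   (s3,b)→(s3,c,→)
state=s3 head=2 tape=cc[b]aaab   (s3,b)→(s3,c,→)
state=s3 head=3 tape=ccc[a]aab   (s3,a)→(s1,a,←)
state=s1 head=2 tape=cc[c]aaab   (s1,c)→(s0,_,←)
state=s0 head=1 tape=c[c]_aaab   (s0,c)→(s3,b,·)
state=s3 head=1 tape=c[b]_aaab   (s3,b)→(s3,c,→)
state=s3 head=2 tape=cc[_]aaab   (s3,_)→(s2,a,←)
state=s2 head=1 tape=c[c]aaaab   (s2,c)→(sH,b,→)
state=sH head=2 tape=cb[a]aaab
The non-blank tape span at halt is cbaaaab.

cbaaaab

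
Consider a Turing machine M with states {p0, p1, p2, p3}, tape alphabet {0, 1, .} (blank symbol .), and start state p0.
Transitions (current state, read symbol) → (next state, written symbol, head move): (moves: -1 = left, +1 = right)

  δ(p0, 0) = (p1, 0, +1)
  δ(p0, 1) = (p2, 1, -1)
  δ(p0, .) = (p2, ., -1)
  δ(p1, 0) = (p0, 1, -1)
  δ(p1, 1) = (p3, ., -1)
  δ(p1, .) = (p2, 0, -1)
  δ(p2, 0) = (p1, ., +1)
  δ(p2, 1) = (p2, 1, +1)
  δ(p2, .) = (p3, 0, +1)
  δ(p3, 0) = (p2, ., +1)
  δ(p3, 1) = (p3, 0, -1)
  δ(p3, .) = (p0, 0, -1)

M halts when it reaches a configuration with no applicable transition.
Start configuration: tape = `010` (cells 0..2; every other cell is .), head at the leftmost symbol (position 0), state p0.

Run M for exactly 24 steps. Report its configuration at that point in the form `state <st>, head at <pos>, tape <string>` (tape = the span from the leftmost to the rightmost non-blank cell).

state=p0 head=0 tape=[0]10....   (p0,0)→(p1,0,+1)
state=p1 head=1 tape=0[1]0....   (p1,1)→(p3,.,-1)
state=p3 head=0 tape=[0].0....   (p3,0)→(p2,.,+1)
state=p2 head=1 tape=.[.]0....   (p2,.)→(p3,0,+1)
state=p3 head=2 tape=.0[0]....   (p3,0)→(p2,.,+1)
state=p2 head=3 tape=.0.[.]...   (p2,.)→(p3,0,+1)
state=p3 head=4 tape=.0.0[.]..   (p3,.)→(p0,0,-1)
state=p0 head=3 tape=.0.[0]0..   (p0,0)→(p1,0,+1)
state=p1 head=4 tape=.0.0[0]..   (p1,0)→(p0,1,-1)
state=p0 head=3 tape=.0.[0]1..   (p0,0)→(p1,0,+1)
state=p1 head=4 tape=.0.0[1]..   (p1,1)→(p3,.,-1)
state=p3 head=3 tape=.0.[0]...   (p3,0)→(p2,.,+1)
state=p2 head=4 tape=.0..[.]..   (p2,.)→(p3,0,+1)
state=p3 head=5 tape=.0..0[.].   (p3,.)→(p0,0,-1)
state=p0 head=4 tape=.0..[0]0.   (p0,0)→(p1,0,+1)
state=p1 head=5 tape=.0..0[0].   (p1,0)→(p0,1,-1)
state=p0 head=4 tape=.0..[0]1.   (p0,0)→(p1,0,+1)
state=p1 head=5 tape=.0..0[1].   (p1,1)→(p3,.,-1)
state=p3 head=4 tape=.0..[0]..   (p3,0)→(p2,.,+1)
state=p2 head=5 tape=.0...[.].   (p2,.)→(p3,0,+1)
state=p3 head=6 tape=.0...0[.]   (p3,.)→(p0,0,-1)
state=p0 head=5 tape=.0...[0]0   (p0,0)→(p1,0,+1)
state=p1 head=6 tape=.0...0[0]   (p1,0)→(p0,1,-1)
state=p0 head=5 tape=.0...[0]1   (p0,0)→(p1,0,+1)
state=p1 head=6 tape=.0...0[1]
After 24 steps: state p1, head at 6, tape 0...01.

state p1, head at 6, tape 0...01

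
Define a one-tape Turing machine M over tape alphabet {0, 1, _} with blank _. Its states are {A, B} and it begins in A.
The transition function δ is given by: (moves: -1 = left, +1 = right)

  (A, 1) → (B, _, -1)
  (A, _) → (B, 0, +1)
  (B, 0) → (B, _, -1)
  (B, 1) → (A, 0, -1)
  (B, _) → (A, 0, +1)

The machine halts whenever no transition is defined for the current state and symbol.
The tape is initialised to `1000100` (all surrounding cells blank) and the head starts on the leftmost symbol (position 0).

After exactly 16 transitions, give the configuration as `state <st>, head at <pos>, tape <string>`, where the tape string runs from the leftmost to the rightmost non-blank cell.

state=A head=0 tape=___[1]000100   (A,1)→(B,_,-1)
state=B head=-1 tape=__[_]_000100   (B,_)→(A,0,+1)
state=A head=0 tape=__0[_]000100   (A,_)→(B,0,+1)
state=B head=1 tape=__00[0]00100   (B,0)→(B,_,-1)
state=B head=0 tape=__0[0]_00100   (B,0)→(B,_,-1)
state=B head=-1 tape=__[0]__00100   (B,0)→(B,_,-1)
state=B head=-2 tape=_[_]___00100   (B,_)→(A,0,+1)
state=A head=-1 tape=_0[_]__00100   (A,_)→(B,0,+1)
state=B head=0 tape=_00[_]_00100   (B,_)→(A,0,+1)
state=A head=1 tape=_000[_]00100   (A,_)→(B,0,+1)
state=B head=2 tape=_0000[0]0100   (B,0)→(B,_,-1)
state=B head=1 tape=_000[0]_0100   (B,0)→(B,_,-1)
state=B head=0 tape=_00[0]__0100   (B,0)→(B,_,-1)
state=B head=-1 tape=_0[0]___0100   (B,0)→(B,_,-1)
state=B head=-2 tape=_[0]____0100   (B,0)→(B,_,-1)
state=B head=-3 tape=[_]_____0100   (B,_)→(A,0,+1)
state=A head=-2 tape=0[_]____0100
After 16 steps: state A, head at -2, tape 0_____0100.

state A, head at -2, tape 0_____0100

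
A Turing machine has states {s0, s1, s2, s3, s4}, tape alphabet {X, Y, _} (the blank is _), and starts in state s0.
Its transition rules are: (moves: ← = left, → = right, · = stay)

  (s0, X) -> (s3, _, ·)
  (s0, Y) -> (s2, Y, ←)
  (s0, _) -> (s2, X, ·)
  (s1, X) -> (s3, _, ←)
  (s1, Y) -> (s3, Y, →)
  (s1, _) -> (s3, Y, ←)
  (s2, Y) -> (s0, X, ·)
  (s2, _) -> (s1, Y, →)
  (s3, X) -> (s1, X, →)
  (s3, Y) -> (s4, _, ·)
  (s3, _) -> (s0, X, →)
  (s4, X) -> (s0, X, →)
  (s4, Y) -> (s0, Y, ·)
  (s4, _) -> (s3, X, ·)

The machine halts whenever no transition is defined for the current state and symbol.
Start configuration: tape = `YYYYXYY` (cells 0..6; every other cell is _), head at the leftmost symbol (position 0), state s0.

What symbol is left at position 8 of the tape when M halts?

X

state=s0 head=0 tape=_[Y]YYYXYY__   (s0,Y)→(s2,Y,←)
state=s2 head=-1 tape=[_]YYYYXYY__   (s2,_)→(s1,Y,→)
state=s1 head=0 tape=Y[Y]YYYXYY__   (s1,Y)→(s3,Y,→)
state=s3 head=1 tape=YY[Y]YYXYY__   (s3,Y)→(s4,_,·)
state=s4 head=1 tape=YY[_]YYXYY__   (s4,_)→(s3,X,·)
state=s3 head=1 tape=YY[X]YYXYY__   (s3,X)→(s1,X,→)
state=s1 head=2 tape=YYX[Y]YXYY__   (s1,Y)→(s3,Y,→)
state=s3 head=3 tape=YYXY[Y]XYY__   (s3,Y)→(s4,_,·)
state=s4 head=3 tape=YYXY[_]XYY__   (s4,_)→(s3,X,·)
state=s3 head=3 tape=YYXY[X]XYY__   (s3,X)→(s1,X,→)
state=s1 head=4 tape=YYXYX[X]YY__   (s1,X)→(s3,_,←)
state=s3 head=3 tape=YYXY[X]_YY__   (s3,X)→(s1,X,→)
state=s1 head=4 tape=YYXYX[_]YY__   (s1,_)→(s3,Y,←)
state=s3 head=3 tape=YYXY[X]YYY__   (s3,X)→(s1,X,→)
state=s1 head=4 tape=YYXYX[Y]YY__   (s1,Y)→(s3,Y,→)
state=s3 head=5 tape=YYXYXY[Y]Y__   (s3,Y)→(s4,_,·)
state=s4 head=5 tape=YYXYXY[_]Y__   (s4,_)→(s3,X,·)
state=s3 head=5 tape=YYXYXY[X]Y__   (s3,X)→(s1,X,→)
state=s1 head=6 tape=YYXYXYX[Y]__   (s1,Y)→(s3,Y,→)
state=s3 head=7 tape=YYXYXYXY[_]_   (s3,_)→(s0,X,→)
state=s0 head=8 tape=YYXYXYXYX[_]   (s0,_)→(s2,X,·)
state=s2 head=8 tape=YYXYXYXYX[X]
Cell 8 holds X when M halts.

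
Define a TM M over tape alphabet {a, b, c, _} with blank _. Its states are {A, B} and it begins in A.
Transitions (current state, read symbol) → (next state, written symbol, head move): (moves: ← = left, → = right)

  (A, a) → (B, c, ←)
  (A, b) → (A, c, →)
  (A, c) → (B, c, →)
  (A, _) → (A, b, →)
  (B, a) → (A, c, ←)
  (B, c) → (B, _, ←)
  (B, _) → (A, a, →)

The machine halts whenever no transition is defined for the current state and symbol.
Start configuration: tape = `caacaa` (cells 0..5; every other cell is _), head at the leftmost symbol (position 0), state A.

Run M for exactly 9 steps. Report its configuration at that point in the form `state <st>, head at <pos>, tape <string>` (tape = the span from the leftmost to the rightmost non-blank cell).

A | _[c]aacaa   read c → write c, move →, go to B
B | _c[a]acaa   read a → write c, move ←, go to A
A | _[c]cacaa   read c → write c, move →, go to B
B | _c[c]acaa   read c → write _, move ←, go to B
B | _[c]_acaa   read c → write _, move ←, go to B
B | [_]__acaa   read _ → write a, move →, go to A
A | a[_]_acaa   read _ → write b, move →, go to A
A | ab[_]acaa   read _ → write b, move →, go to A
A | abb[a]caa   read a → write c, move ←, go to B
B | ab[b]ccaa
After 9 steps: state B, head at 1, tape abbccaa.

state B, head at 1, tape abbccaa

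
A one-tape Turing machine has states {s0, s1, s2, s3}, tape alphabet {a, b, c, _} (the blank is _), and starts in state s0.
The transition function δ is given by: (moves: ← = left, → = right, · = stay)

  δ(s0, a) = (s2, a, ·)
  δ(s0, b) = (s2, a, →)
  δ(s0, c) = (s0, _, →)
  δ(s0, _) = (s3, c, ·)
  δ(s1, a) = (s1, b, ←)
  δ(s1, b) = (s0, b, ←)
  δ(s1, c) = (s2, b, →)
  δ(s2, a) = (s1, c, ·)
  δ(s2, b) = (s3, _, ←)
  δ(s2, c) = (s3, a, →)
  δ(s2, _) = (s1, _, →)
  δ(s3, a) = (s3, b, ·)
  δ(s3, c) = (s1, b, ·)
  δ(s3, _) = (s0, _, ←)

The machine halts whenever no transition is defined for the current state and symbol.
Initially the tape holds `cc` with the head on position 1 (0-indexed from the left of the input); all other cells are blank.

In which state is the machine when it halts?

s3

s0 | c[c]_   read c → write _, move →, go to s0
s0 | c_[_]   read _ → write c, move ·, go to s3
s3 | c_[c]   read c → write b, move ·, go to s1
s1 | c_[b]   read b → write b, move ←, go to s0
s0 | c[_]b   read _ → write c, move ·, go to s3
s3 | c[c]b   read c → write b, move ·, go to s1
s1 | c[b]b   read b → write b, move ←, go to s0
s0 | [c]bb   read c → write _, move →, go to s0
s0 | _[b]b   read b → write a, move →, go to s2
s2 | _a[b]   read b → write _, move ←, go to s3
s3 | _[a]_   read a → write b, move ·, go to s3
s3 | _[b]_
No transition is defined for (s3, b); M halts in state s3.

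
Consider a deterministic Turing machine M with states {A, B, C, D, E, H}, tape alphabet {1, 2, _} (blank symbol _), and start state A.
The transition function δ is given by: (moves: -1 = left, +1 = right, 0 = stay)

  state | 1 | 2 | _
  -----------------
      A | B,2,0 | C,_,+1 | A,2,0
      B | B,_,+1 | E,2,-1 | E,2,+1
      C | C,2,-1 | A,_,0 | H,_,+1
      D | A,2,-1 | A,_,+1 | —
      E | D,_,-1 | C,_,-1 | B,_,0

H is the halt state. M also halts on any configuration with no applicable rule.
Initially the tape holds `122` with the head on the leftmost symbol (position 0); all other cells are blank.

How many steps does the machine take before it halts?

A | _[1]22   read 1 → write 2, move 0, go to B
B | _[2]22   read 2 → write 2, move -1, go to E
E | [_]222   read _ → write _, move 0, go to B
B | [_]222   read _ → write 2, move +1, go to E
E | 2[2]22   read 2 → write _, move -1, go to C
C | [2]_22   read 2 → write _, move 0, go to A
A | [_]_22   read _ → write 2, move 0, go to A
A | [2]_22   read 2 → write _, move +1, go to C
C | _[_]22   read _ → write _, move +1, go to H
H | __[2]2
M halts after 9 transitions.

9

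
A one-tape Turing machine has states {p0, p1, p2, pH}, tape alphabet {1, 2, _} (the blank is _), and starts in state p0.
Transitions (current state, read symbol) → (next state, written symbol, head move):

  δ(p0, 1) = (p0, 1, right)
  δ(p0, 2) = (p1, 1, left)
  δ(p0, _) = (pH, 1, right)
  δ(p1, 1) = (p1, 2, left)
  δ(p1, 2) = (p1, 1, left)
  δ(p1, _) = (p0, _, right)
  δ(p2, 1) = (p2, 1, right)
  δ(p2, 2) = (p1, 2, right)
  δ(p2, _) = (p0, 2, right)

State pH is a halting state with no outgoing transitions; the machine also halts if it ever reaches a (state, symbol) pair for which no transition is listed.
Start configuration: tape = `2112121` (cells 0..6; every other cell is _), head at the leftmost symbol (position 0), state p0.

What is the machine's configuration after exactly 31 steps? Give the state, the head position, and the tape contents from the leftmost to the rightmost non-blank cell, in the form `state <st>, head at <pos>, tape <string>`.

state=p0 head=0 tape=_[2]112121   (p0,2)→(p1,1,left)
state=p1 head=-1 tape=[_]1112121   (p1,_)→(p0,_,right)
state=p0 head=0 tape=_[1]112121   (p0,1)→(p0,1,right)
state=p0 head=1 tape=_1[1]12121   (p0,1)→(p0,1,right)
state=p0 head=2 tape=_11[1]2121   (p0,1)→(p0,1,right)
state=p0 head=3 tape=_111[2]121   (p0,2)→(p1,1,left)
state=p1 head=2 tape=_11[1]1121   (p1,1)→(p1,2,left)
state=p1 head=1 tape=_1[1]21121   (p1,1)→(p1,2,left)
state=p1 head=0 tape=_[1]221121   (p1,1)→(p1,2,left)
state=p1 head=-1 tape=[_]2221121   (p1,_)→(p0,_,right)
state=p0 head=0 tape=_[2]221121   (p0,2)→(p1,1,left)
state=p1 head=-1 tape=[_]1221121   (p1,_)→(p0,_,right)
state=p0 head=0 tape=_[1]221121   (p0,1)→(p0,1,right)
state=p0 head=1 tape=_1[2]21121   (p0,2)→(p1,1,left)
state=p1 head=0 tape=_[1]121121   (p1,1)→(p1,2,left)
state=p1 head=-1 tape=[_]2121121   (p1,_)→(p0,_,right)
state=p0 head=0 tape=_[2]121121   (p0,2)→(p1,1,left)
state=p1 head=-1 tape=[_]1121121   (p1,_)→(p0,_,right)
state=p0 head=0 tape=_[1]121121   (p0,1)→(p0,1,right)
state=p0 head=1 tape=_1[1]21121   (p0,1)→(p0,1,right)
state=p0 head=2 tape=_11[2]1121   (p0,2)→(p1,1,left)
state=p1 head=1 tape=_1[1]11121   (p1,1)→(p1,2,left)
state=p1 head=0 tape=_[1]211121   (p1,1)→(p1,2,left)
state=p1 head=-1 tape=[_]2211121   (p1,_)→(p0,_,right)
state=p0 head=0 tape=_[2]211121   (p0,2)→(p1,1,left)
state=p1 head=-1 tape=[_]1211121   (p1,_)→(p0,_,right)
state=p0 head=0 tape=_[1]211121   (p0,1)→(p0,1,right)
state=p0 head=1 tape=_1[2]11121   (p0,2)→(p1,1,left)
state=p1 head=0 tape=_[1]111121   (p1,1)→(p1,2,left)
state=p1 head=-1 tape=[_]2111121   (p1,_)→(p0,_,right)
state=p0 head=0 tape=_[2]111121   (p0,2)→(p1,1,left)
state=p1 head=-1 tape=[_]1111121
After 31 steps: state p1, head at -1, tape 1111121.

state p1, head at -1, tape 1111121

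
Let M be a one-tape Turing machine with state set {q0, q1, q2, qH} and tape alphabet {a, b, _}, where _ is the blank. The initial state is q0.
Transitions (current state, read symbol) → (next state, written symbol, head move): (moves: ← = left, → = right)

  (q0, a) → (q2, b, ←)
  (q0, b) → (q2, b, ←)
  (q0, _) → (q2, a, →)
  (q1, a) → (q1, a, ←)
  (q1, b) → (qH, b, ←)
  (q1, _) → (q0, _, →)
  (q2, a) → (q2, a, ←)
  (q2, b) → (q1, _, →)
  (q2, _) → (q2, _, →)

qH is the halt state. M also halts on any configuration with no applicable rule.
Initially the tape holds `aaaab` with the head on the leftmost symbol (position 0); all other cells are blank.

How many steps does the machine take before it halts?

19

state=q0 head=0 tape=_[a]aaab   (q0,a)→(q2,b,←)
state=q2 head=-1 tape=[_]baaab   (q2,_)→(q2,_,→)
state=q2 head=0 tape=_[b]aaab   (q2,b)→(q1,_,→)
state=q1 head=1 tape=__[a]aab   (q1,a)→(q1,a,←)
state=q1 head=0 tape=_[_]aaab   (q1,_)→(q0,_,→)
state=q0 head=1 tape=__[a]aab   (q0,a)→(q2,b,←)
state=q2 head=0 tape=_[_]baab   (q2,_)→(q2,_,→)
state=q2 head=1 tape=__[b]aab   (q2,b)→(q1,_,→)
state=q1 head=2 tape=___[a]ab   (q1,a)→(q1,a,←)
state=q1 head=1 tape=__[_]aab   (q1,_)→(q0,_,→)
state=q0 head=2 tape=___[a]ab   (q0,a)→(q2,b,←)
state=q2 head=1 tape=__[_]bab   (q2,_)→(q2,_,→)
state=q2 head=2 tape=___[b]ab   (q2,b)→(q1,_,→)
state=q1 head=3 tape=____[a]b   (q1,a)→(q1,a,←)
state=q1 head=2 tape=___[_]ab   (q1,_)→(q0,_,→)
state=q0 head=3 tape=____[a]b   (q0,a)→(q2,b,←)
state=q2 head=2 tape=___[_]bb   (q2,_)→(q2,_,→)
state=q2 head=3 tape=____[b]b   (q2,b)→(q1,_,→)
state=q1 head=4 tape=_____[b]   (q1,b)→(qH,b,←)
state=qH head=3 tape=____[_]b
M halts after 19 transitions.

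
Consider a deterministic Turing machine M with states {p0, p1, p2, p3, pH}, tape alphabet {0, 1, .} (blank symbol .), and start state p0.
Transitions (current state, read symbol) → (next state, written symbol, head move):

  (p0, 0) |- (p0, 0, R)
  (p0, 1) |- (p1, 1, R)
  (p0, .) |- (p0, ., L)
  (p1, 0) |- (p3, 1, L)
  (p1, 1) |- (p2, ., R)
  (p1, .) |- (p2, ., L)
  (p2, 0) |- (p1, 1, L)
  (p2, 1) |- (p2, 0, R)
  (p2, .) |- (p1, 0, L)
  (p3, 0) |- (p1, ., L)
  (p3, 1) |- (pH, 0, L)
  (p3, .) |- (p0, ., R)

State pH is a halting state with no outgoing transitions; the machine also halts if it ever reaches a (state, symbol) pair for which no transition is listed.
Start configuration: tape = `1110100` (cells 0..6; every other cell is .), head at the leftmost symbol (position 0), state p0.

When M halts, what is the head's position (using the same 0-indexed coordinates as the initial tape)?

state=p0 head=0 tape=[1]110100   (p0,1)→(p1,1,R)
state=p1 head=1 tape=1[1]10100   (p1,1)→(p2,.,R)
state=p2 head=2 tape=1.[1]0100   (p2,1)→(p2,0,R)
state=p2 head=3 tape=1.0[0]100   (p2,0)→(p1,1,L)
state=p1 head=2 tape=1.[0]1100   (p1,0)→(p3,1,L)
state=p3 head=1 tape=1[.]11100   (p3,.)→(p0,.,R)
state=p0 head=2 tape=1.[1]1100   (p0,1)→(p1,1,R)
state=p1 head=3 tape=1.1[1]100   (p1,1)→(p2,.,R)
state=p2 head=4 tape=1.1.[1]00   (p2,1)→(p2,0,R)
state=p2 head=5 tape=1.1.0[0]0   (p2,0)→(p1,1,L)
state=p1 head=4 tape=1.1.[0]10   (p1,0)→(p3,1,L)
state=p3 head=3 tape=1.1[.]110   (p3,.)→(p0,.,R)
state=p0 head=4 tape=1.1.[1]10   (p0,1)→(p1,1,R)
state=p1 head=5 tape=1.1.1[1]0   (p1,1)→(p2,.,R)
state=p2 head=6 tape=1.1.1.[0]   (p2,0)→(p1,1,L)
state=p1 head=5 tape=1.1.1[.]1   (p1,.)→(p2,.,L)
state=p2 head=4 tape=1.1.[1].1   (p2,1)→(p2,0,R)
state=p2 head=5 tape=1.1.0[.]1   (p2,.)→(p1,0,L)
state=p1 head=4 tape=1.1.[0]01   (p1,0)→(p3,1,L)
state=p3 head=3 tape=1.1[.]101   (p3,.)→(p0,.,R)
state=p0 head=4 tape=1.1.[1]01   (p0,1)→(p1,1,R)
state=p1 head=5 tape=1.1.1[0]1   (p1,0)→(p3,1,L)
state=p3 head=4 tape=1.1.[1]11   (p3,1)→(pH,0,L)
state=pH head=3 tape=1.1[.]011
At halt the head is at cell 3.

3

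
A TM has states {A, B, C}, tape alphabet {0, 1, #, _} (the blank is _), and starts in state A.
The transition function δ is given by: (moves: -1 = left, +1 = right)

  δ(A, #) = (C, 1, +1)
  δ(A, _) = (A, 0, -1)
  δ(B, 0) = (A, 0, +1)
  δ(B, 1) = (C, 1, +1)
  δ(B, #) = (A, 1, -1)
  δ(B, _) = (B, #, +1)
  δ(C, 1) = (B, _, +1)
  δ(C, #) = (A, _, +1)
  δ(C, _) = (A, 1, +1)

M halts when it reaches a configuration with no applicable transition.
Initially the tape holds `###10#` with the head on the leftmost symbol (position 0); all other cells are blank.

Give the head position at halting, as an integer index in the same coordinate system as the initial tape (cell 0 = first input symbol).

A | [#]##10#__   read # → write 1, move +1, go to C
C | 1[#]#10#__   read # → write _, move +1, go to A
A | 1_[#]10#__   read # → write 1, move +1, go to C
C | 1_1[1]0#__   read 1 → write _, move +1, go to B
B | 1_1_[0]#__   read 0 → write 0, move +1, go to A
A | 1_1_0[#]__   read # → write 1, move +1, go to C
C | 1_1_01[_]_   read _ → write 1, move +1, go to A
A | 1_1_011[_]   read _ → write 0, move -1, go to A
A | 1_1_01[1]0
At halt the head is at cell 6.

6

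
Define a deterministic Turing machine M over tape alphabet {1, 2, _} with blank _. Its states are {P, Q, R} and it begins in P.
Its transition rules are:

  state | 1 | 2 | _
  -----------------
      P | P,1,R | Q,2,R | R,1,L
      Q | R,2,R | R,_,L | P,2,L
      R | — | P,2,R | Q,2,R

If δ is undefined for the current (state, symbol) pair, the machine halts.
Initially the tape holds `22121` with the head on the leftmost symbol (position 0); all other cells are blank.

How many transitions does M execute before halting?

18

state=P head=0 tape=[2]2121___   (P,2)→(Q,2,R)
state=Q head=1 tape=2[2]121___   (Q,2)→(R,_,L)
state=R head=0 tape=[2]_121___   (R,2)→(P,2,R)
state=P head=1 tape=2[_]121___   (P,_)→(R,1,L)
state=R head=0 tape=[2]1121___   (R,2)→(P,2,R)
state=P head=1 tape=2[1]121___   (P,1)→(P,1,R)
state=P head=2 tape=21[1]21___   (P,1)→(P,1,R)
state=P head=3 tape=211[2]1___   (P,2)→(Q,2,R)
state=Q head=4 tape=2112[1]___   (Q,1)→(R,2,R)
state=R head=5 tape=21122[_]__   (R,_)→(Q,2,R)
state=Q head=6 tape=211222[_]_   (Q,_)→(P,2,L)
state=P head=5 tape=21122[2]2_   (P,2)→(Q,2,R)
state=Q head=6 tape=211222[2]_   (Q,2)→(R,_,L)
state=R head=5 tape=21122[2]__   (R,2)→(P,2,R)
state=P head=6 tape=211222[_]_   (P,_)→(R,1,L)
state=R head=5 tape=21122[2]1_   (R,2)→(P,2,R)
state=P head=6 tape=211222[1]_   (P,1)→(P,1,R)
state=P head=7 tape=2112221[_]   (P,_)→(R,1,L)
state=R head=6 tape=211222[1]1
M halts after 18 transitions.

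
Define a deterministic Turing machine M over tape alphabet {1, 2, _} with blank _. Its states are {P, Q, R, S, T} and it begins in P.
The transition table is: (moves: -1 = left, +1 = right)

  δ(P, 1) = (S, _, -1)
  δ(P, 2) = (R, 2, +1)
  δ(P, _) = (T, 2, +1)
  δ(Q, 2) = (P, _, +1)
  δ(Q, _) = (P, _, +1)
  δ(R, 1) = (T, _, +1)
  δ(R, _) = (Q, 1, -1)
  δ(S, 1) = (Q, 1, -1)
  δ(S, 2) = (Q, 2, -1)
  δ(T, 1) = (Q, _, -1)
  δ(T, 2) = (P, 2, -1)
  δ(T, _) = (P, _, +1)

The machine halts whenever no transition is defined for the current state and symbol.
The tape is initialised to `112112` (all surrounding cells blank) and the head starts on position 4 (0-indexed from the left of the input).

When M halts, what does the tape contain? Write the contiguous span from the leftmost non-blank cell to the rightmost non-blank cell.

P | 1121[1]2   read 1 → write _, move -1, go to S
S | 112[1]_2   read 1 → write 1, move -1, go to Q
Q | 11[2]1_2   read 2 → write _, move +1, go to P
P | 11_[1]_2   read 1 → write _, move -1, go to S
S | 11[_]__2
The non-blank tape span at halt is 11___2.

11___2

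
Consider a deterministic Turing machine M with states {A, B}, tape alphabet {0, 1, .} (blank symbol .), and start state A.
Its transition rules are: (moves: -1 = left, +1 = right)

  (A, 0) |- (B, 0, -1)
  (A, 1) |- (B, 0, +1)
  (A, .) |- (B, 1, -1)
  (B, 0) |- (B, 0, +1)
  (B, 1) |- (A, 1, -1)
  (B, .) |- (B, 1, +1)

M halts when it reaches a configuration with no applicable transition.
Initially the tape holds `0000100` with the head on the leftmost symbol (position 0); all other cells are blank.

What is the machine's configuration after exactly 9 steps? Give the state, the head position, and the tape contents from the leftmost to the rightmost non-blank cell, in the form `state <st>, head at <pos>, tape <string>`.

A | .[0]000100   read 0 → write 0, move -1, go to B
B | [.]0000100   read . → write 1, move +1, go to B
B | 1[0]000100   read 0 → write 0, move +1, go to B
B | 10[0]00100   read 0 → write 0, move +1, go to B
B | 100[0]0100   read 0 → write 0, move +1, go to B
B | 1000[0]100   read 0 → write 0, move +1, go to B
B | 10000[1]00   read 1 → write 1, move -1, go to A
A | 1000[0]100   read 0 → write 0, move -1, go to B
B | 100[0]0100   read 0 → write 0, move +1, go to B
B | 1000[0]100
After 9 steps: state B, head at 3, tape 10000100.

state B, head at 3, tape 10000100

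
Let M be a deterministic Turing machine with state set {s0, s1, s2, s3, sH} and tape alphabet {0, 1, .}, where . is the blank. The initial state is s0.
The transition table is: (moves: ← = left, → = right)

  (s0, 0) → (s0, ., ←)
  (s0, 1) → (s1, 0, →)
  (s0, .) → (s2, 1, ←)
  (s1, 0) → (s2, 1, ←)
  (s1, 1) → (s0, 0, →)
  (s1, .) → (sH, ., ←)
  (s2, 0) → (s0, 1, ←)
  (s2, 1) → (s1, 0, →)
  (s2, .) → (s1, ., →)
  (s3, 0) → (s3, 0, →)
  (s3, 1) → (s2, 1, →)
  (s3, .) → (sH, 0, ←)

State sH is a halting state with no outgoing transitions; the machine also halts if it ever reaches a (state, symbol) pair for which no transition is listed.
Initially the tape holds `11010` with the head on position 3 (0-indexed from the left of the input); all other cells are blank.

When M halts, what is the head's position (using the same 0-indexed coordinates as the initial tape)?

1

s0 | 110[1]0   read 1 → write 0, move →, go to s1
s1 | 1100[0]   read 0 → write 1, move ←, go to s2
s2 | 110[0]1   read 0 → write 1, move ←, go to s0
s0 | 11[0]11   read 0 → write ., move ←, go to s0
s0 | 1[1].11   read 1 → write 0, move →, go to s1
s1 | 10[.]11   read . → write ., move ←, go to sH
sH | 1[0].11
At halt the head is at cell 1.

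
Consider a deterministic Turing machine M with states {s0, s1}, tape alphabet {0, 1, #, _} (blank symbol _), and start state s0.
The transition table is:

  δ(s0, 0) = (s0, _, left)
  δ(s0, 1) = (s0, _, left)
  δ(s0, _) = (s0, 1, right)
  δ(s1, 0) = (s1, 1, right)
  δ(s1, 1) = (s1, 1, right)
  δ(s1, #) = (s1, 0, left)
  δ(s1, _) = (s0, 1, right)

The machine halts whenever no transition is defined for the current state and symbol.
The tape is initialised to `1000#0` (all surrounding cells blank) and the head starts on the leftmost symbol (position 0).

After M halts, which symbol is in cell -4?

s0 | ____[1]000#0   read 1 → write _, move left, go to s0
s0 | ___[_]_000#0   read _ → write 1, move right, go to s0
s0 | ___1[_]000#0   read _ → write 1, move right, go to s0
s0 | ___11[0]00#0   read 0 → write _, move left, go to s0
s0 | ___1[1]_00#0   read 1 → write _, move left, go to s0
s0 | ___[1]__00#0   read 1 → write _, move left, go to s0
s0 | __[_]___00#0   read _ → write 1, move right, go to s0
s0 | __1[_]__00#0   read _ → write 1, move right, go to s0
s0 | __11[_]_00#0   read _ → write 1, move right, go to s0
s0 | __111[_]00#0   read _ → write 1, move right, go to s0
s0 | __1111[0]0#0   read 0 → write _, move left, go to s0
s0 | __111[1]_0#0   read 1 → write _, move left, go to s0
s0 | __11[1]__0#0   read 1 → write _, move left, go to s0
s0 | __1[1]___0#0   read 1 → write _, move left, go to s0
s0 | __[1]____0#0   read 1 → write _, move left, go to s0
s0 | _[_]_____0#0   read _ → write 1, move right, go to s0
s0 | _1[_]____0#0   read _ → write 1, move right, go to s0
s0 | _11[_]___0#0   read _ → write 1, move right, go to s0
s0 | _111[_]__0#0   read _ → write 1, move right, go to s0
s0 | _1111[_]_0#0   read _ → write 1, move right, go to s0
s0 | _11111[_]0#0   read _ → write 1, move right, go to s0
s0 | _111111[0]#0   read 0 → write _, move left, go to s0
s0 | _11111[1]_#0   read 1 → write _, move left, go to s0
s0 | _1111[1]__#0   read 1 → write _, move left, go to s0
s0 | _111[1]___#0   read 1 → write _, move left, go to s0
s0 | _11[1]____#0   read 1 → write _, move left, go to s0
s0 | _1[1]_____#0   read 1 → write _, move left, go to s0
s0 | _[1]______#0   read 1 → write _, move left, go to s0
s0 | [_]_______#0   read _ → write 1, move right, go to s0
s0 | 1[_]______#0   read _ → write 1, move right, go to s0
s0 | 11[_]_____#0   read _ → write 1, move right, go to s0
s0 | 111[_]____#0   read _ → write 1, move right, go to s0
s0 | 1111[_]___#0   read _ → write 1, move right, go to s0
s0 | 11111[_]__#0   read _ → write 1, move right, go to s0
s0 | 111111[_]_#0   read _ → write 1, move right, go to s0
s0 | 1111111[_]#0   read _ → write 1, move right, go to s0
s0 | 11111111[#]0
Cell -4 holds 1 when M halts.

1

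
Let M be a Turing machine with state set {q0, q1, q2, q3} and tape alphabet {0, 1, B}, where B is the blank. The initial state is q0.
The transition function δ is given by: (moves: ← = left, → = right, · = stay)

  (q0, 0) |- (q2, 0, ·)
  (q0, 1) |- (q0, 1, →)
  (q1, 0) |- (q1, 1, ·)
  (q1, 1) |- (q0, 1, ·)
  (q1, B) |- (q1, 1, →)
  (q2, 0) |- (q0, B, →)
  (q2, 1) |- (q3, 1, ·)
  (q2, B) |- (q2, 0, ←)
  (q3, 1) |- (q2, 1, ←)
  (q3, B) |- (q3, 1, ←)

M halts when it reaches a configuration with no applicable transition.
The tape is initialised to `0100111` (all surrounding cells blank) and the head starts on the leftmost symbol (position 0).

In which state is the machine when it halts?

q0

q0 | [0]100111B   read 0 → write 0, move ·, go to q2
q2 | [0]100111B   read 0 → write B, move →, go to q0
q0 | B[1]00111B   read 1 → write 1, move →, go to q0
q0 | B1[0]0111B   read 0 → write 0, move ·, go to q2
q2 | B1[0]0111B   read 0 → write B, move →, go to q0
q0 | B1B[0]111B   read 0 → write 0, move ·, go to q2
q2 | B1B[0]111B   read 0 → write B, move →, go to q0
q0 | B1BB[1]11B   read 1 → write 1, move →, go to q0
q0 | B1BB1[1]1B   read 1 → write 1, move →, go to q0
q0 | B1BB11[1]B   read 1 → write 1, move →, go to q0
q0 | B1BB111[B]
No transition is defined for (q0, B); M halts in state q0.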